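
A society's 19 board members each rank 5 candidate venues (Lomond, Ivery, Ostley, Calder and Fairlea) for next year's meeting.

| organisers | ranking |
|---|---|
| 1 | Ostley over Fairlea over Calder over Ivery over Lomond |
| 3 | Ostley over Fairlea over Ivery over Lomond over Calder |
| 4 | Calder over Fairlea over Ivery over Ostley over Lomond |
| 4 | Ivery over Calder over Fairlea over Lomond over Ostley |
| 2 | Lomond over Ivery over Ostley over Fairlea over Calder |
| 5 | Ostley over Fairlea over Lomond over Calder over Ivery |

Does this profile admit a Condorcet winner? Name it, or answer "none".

none

Check each pair by majority over 19 ballots:
Lomond vs Ivery: Ivery wins 12–7.
Lomond vs Ostley: 6 to 13, Ostley.
Lomond vs Calder: 3+2+5 = 10 for Lomond, 9 for Calder — Lomond by 10–9.
Lomond vs Fairlea: Lomond preferred on 2 ballots; Fairlea wins 17–2.
Ivery vs Ostley: Ivery, 10–9.
Ivery vs Calder: 9 to 10, Calder.
Ivery vs Fairlea: 4+2 = 6 for Ivery, 13 for Fairlea — Fairlea by 13–6.
Ostley vs Calder: Ostley preferred on 1+3+2+5 = 11 ballots; Ostley wins 11–8.
Ostley vs Fairlea: 11 to 8, Ostley.
Calder–Fairlea: Fairlea 11–8.
Each city drops at least one matchup (Lomond loses to Ivery; Ivery loses to Calder; Ostley loses to Ivery; Calder loses to Lomond; Fairlea loses to Ostley); the cycle Lomond → Calder → Ivery → Lomond rules out a Condorcet winner.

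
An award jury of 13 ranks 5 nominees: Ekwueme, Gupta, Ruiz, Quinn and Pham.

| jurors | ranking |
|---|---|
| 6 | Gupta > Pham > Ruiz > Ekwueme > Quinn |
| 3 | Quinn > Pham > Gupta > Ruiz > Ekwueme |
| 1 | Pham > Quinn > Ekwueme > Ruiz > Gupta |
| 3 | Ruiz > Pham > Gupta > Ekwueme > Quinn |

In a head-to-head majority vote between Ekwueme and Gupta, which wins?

Ballots ranking Ekwueme above Gupta: 1.
Ballots ranking Gupta above Ekwueme: 13 − 1 = 12.
Gupta wins the head-to-head 12–1.

Gupta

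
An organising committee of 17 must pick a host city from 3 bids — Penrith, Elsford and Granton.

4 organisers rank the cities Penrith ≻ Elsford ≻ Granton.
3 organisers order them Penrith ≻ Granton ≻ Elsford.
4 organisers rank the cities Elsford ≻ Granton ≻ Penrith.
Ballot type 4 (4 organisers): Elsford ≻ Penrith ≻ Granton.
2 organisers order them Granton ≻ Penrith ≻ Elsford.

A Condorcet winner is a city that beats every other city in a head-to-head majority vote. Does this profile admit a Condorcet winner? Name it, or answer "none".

Check each pair by majority over 17 ballots:
Penrith vs Elsford: Penrith preferred on 4+3+2 = 9 ballots; Penrith wins 9–8.
Penrith vs Granton: 4+3+4 = 11 for Penrith, 6 for Granton — Penrith by 11–6.
Elsford vs Granton: 12 to 5, Elsford.
Only Penrith has no losses; Penrith is the Condorcet winner.

Penrith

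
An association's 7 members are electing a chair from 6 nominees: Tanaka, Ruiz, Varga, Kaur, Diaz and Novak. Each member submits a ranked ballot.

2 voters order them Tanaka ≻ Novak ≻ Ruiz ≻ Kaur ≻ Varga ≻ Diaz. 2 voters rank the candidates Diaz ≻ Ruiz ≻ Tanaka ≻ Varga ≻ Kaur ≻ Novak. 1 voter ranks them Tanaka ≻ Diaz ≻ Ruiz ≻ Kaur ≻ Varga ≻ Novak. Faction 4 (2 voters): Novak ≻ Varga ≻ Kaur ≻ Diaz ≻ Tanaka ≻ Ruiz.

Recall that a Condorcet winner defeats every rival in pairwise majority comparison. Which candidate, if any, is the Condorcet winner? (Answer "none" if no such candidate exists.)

none

Head-to-head results (7 voters):
Tanaka–Ruiz: Tanaka 5–2.
Tanaka vs Varga: Tanaka wins 5–2.
Tanaka–Kaur: Tanaka 5–2.
Tanaka–Diaz: Diaz 4–3.
Tanaka–Novak: Tanaka 5–2.
Ruiz–Varga: Ruiz 5–2.
Ruiz vs Kaur: Ruiz wins 5–2.
Ruiz vs Diaz: Diaz, 5–2.
Ruiz–Novak: Novak 4–3.
Varga vs Kaur: Varga wins 4–3.
Varga–Diaz: Varga 4–3.
Varga–Novak: Novak 4–3.
Kaur vs Diaz: Kaur, 4–3.
Kaur vs Novak: Novak wins 4–3.
Diaz vs Novak: Novak wins 4–3.
Each candidate drops at least one matchup (Tanaka loses to Diaz; Ruiz loses to Tanaka; Varga loses to Tanaka; Kaur loses to Tanaka; Diaz loses to Varga; Novak loses to Tanaka); the cycle Tanaka → Varga → Diaz → Tanaka rules out a Condorcet winner.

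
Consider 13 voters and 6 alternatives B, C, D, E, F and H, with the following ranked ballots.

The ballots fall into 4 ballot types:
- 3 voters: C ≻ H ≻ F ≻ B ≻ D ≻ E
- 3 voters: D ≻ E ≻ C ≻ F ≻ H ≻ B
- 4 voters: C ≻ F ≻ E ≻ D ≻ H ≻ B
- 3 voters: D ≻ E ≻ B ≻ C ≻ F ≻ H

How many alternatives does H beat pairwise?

1

H against each rival (13 voters):
H–B: H 10–3.
H vs C: 0 to 13, C.
H vs D: 3 for H, 10 for D — D by 10–3.
H vs E: 3 to 10, E.
H vs F: F wins 10–3.
H beats B; loses to C, D, E, F — 1 pairwise win.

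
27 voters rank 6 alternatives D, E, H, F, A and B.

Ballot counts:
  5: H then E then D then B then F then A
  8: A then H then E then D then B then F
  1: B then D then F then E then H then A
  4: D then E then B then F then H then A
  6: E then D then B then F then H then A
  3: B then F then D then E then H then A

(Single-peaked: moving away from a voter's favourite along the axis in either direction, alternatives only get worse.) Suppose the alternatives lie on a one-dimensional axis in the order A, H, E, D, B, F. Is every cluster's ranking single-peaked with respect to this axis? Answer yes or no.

yes

Axis positions: A=1, H=2, E=3, D=4, B=5, F=6.
Cluster 1 (peak H at position 2): ranking walks positions 2-3-4-5-6-1, expanding outward from the peak — single-peaked.
Cluster 2 (peak A at position 1): ranking walks positions 1-2-3-4-5-6, expanding outward from the peak — single-peaked.
Cluster 3 (peak B at position 5): ranking walks positions 5-4-6-3-2-1, expanding outward from the peak — single-peaked.
Cluster 4 (peak D at position 4): ranking walks positions 4-3-5-6-2-1, expanding outward from the peak — single-peaked.
Cluster 5 (peak E at position 3): ranking walks positions 3-4-5-6-2-1, expanding outward from the peak — single-peaked.
Cluster 6 (peak B at position 5): ranking walks positions 5-6-4-3-2-1, expanding outward from the peak — single-peaked.
Every ranking is single-peaked on this axis.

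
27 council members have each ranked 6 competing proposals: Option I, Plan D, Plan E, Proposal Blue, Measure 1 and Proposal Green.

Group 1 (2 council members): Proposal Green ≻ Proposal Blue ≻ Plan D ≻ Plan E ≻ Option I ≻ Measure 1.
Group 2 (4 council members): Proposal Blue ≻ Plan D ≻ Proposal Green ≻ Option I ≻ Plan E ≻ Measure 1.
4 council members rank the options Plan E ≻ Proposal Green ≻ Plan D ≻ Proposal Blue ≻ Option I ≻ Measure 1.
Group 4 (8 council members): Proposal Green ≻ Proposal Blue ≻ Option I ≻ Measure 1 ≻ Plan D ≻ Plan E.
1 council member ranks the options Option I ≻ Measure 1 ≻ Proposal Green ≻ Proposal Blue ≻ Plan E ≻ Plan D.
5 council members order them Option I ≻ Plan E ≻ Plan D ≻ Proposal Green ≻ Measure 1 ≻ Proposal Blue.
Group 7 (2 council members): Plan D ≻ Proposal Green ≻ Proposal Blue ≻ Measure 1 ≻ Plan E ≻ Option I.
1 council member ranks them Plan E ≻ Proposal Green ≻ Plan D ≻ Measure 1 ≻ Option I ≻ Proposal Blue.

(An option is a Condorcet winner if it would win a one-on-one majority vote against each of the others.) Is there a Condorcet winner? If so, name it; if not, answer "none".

Check each pair by majority over 27 ballots:
Option I vs Plan D: 14 to 13, Option I.
Option I vs Plan E: 18 to 9, Option I.
Option I vs Proposal Blue: Option I preferred on 1+5+1 = 7 ballots; Proposal Blue wins 20–7.
Option I vs Measure 1: Option I is ranked higher on 2+4+4+8+1+5 = 24 ballots, Measure 1 on 3. Option I wins 24–3.
Option I vs Proposal Green: 1+5 = 6 for Option I, 21 for Proposal Green — Proposal Green by 21–6.
Plan D vs Plan E: Plan D is ranked higher on 2+4+8+2 = 16 ballots, Plan E on 11. Plan D wins 16–11.
Plan D vs Proposal Blue: Plan D is ranked higher on 4+5+2+1 = 12 ballots, Proposal Blue on 15. Proposal Blue wins 15–12.
Plan D vs Measure 1: 18 to 9, Plan D.
Plan D vs Proposal Green: Plan D is ranked higher on 4+5+2 = 11 ballots, Proposal Green on 16. Proposal Green wins 16–11.
Plan E vs Proposal Blue: 10 to 17, Proposal Blue.
Plan E vs Measure 1: Plan E is ranked higher on 2+4+4+5+1 = 16 ballots, Measure 1 on 11. Plan E wins 16–11.
Plan E vs Proposal Green: Plan E preferred on 4+5+1 = 10 ballots; Proposal Green wins 17–10.
Proposal Blue vs Measure 1: Proposal Blue is ranked higher on 2+4+4+8+2 = 20 ballots, Measure 1 on 7. Proposal Blue wins 20–7.
Proposal Blue vs Proposal Green: 4 to 23, Proposal Green.
Measure 1 vs Proposal Green: 1 for Measure 1, 26 for Proposal Green — Proposal Green by 26–1.
Only Proposal Green has no losses; Proposal Green is the Condorcet winner.

Proposal Green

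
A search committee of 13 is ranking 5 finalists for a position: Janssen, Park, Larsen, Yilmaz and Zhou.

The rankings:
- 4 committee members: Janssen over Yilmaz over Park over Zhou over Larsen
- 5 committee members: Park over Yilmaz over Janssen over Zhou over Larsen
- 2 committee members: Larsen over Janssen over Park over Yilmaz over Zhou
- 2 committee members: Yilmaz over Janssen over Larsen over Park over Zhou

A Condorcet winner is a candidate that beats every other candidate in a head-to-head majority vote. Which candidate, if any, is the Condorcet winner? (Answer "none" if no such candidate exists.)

Check each pair by majority over 13 ballots:
Janssen–Park: Janssen 8–5.
Janssen–Larsen: Janssen 11–2.
Janssen–Yilmaz: Yilmaz 7–6.
Janssen–Zhou: Janssen 13–0.
Park vs Larsen: Park wins 9–4.
Park vs Yilmaz: Park, 7–6.
Park vs Zhou: Park, 13–0.
Larsen–Yilmaz: Yilmaz 11–2.
Larsen–Zhou: Zhou 9–4.
Yilmaz–Zhou: Yilmaz 13–0.
Each candidate drops at least one matchup (Janssen loses to Yilmaz; Park loses to Janssen; Larsen loses to Janssen; Yilmaz loses to Park; Zhou loses to Janssen); the cycle Janssen beats Park beats Yilmaz beats Janssen rules out a Condorcet winner.

none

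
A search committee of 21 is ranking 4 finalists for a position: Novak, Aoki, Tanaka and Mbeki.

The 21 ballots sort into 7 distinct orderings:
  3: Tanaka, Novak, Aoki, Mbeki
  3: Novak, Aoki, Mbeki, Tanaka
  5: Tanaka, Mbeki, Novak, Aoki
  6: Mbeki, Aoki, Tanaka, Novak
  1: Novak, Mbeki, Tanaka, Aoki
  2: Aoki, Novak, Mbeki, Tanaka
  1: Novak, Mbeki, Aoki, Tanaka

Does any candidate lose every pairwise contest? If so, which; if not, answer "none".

none

Pairwise majorities:
Novak vs Aoki: 3+3+5+1+1 = 13 for Novak, 8 for Aoki — Novak by 13–8.
Novak vs Tanaka: 7 to 14, Tanaka.
Novak vs Mbeki: 3+3+1+2+1 = 10 for Novak, 11 for Mbeki — Mbeki by 11–10.
Aoki vs Tanaka: 12 to 9, Aoki.
Aoki vs Mbeki: Mbeki wins 13–8.
Tanaka vs Mbeki: Mbeki wins 13–8.
No candidate is winless: Novak beats Aoki; Aoki beats Tanaka; Tanaka beats Novak; Mbeki beats Novak. There is no Condorcet loser.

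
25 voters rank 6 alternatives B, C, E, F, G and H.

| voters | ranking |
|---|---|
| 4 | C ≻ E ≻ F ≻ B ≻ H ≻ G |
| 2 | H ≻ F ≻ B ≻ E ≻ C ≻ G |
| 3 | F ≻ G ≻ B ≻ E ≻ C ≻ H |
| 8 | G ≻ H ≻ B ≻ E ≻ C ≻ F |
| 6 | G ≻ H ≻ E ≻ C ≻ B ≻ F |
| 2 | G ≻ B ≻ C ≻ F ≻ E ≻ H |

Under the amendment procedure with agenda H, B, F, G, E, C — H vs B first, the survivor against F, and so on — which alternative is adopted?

G

Round 1: H vs B — 16–9, H advances.
Round 2: H vs F — 16–9, H advances.
Round 3: H vs G — 6–19, G advances.
Round 4: G vs E — 19–6, G advances.
Round 5: G vs C — 19–6, G advances.
G survives the agenda.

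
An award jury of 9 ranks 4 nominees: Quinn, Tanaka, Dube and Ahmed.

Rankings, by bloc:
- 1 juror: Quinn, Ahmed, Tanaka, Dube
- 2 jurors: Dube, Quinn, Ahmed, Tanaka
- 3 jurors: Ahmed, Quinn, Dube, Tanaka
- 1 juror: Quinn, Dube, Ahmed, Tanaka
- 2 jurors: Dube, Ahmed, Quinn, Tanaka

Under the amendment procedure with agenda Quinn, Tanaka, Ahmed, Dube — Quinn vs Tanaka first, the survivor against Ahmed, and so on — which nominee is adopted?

Dube

Round 1: Quinn vs Tanaka — 9–0, Quinn advances.
Round 2: Quinn vs Ahmed — 4–5, Ahmed advances.
Round 3: Ahmed vs Dube — 4–5, Dube advances.
The agenda winner is Dube.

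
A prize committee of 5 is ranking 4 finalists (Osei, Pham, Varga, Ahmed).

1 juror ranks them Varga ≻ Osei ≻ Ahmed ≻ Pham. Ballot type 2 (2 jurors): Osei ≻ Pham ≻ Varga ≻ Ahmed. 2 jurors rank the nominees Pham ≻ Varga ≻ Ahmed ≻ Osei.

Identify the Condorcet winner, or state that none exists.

none

Check each pair by majority over 5 ballots:
Osei vs Pham: Osei wins 3–2.
Osei vs Varga: Varga wins 3–2.
Osei–Ahmed: Osei 3–2.
Pham vs Varga: 2+2 = 4 for Pham, 1 for Varga — Pham by 4–1.
Pham vs Ahmed: 4 to 1, Pham.
Varga vs Ahmed: Varga, 5–0.
No nominee is unbeaten: Osei loses to Varga; Pham loses to Osei; Varga loses to Pham; Ahmed loses to Osei. In particular Osei → Pham → Varga → Osei is a majority cycle — no Condorcet winner exists.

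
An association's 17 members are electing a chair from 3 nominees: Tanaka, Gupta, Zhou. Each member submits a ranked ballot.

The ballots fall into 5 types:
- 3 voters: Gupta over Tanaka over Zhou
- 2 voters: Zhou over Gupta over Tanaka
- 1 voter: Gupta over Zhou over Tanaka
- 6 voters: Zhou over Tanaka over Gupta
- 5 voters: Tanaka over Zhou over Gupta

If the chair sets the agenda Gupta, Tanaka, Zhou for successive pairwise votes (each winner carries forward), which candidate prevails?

Round 1: Gupta vs Tanaka — 6–11, Tanaka advances.
Round 2: Tanaka vs Zhou — 8–9, Zhou advances.
Zhou survives the agenda.

Zhou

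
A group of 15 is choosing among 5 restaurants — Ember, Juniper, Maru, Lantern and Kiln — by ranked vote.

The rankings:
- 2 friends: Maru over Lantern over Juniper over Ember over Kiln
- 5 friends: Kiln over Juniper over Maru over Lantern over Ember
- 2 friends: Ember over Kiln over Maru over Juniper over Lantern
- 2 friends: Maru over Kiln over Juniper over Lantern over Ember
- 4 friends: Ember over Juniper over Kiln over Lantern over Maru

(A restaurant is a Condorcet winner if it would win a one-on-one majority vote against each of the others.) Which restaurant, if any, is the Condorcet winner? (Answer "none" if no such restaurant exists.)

Head-to-head results (15 friends):
Ember vs Juniper: Juniper, 9–6.
Ember vs Maru: Maru wins 9–6.
Ember vs Lantern: Lantern, 9–6.
Ember–Kiln: Ember 8–7.
Juniper–Maru: Juniper 9–6.
Juniper vs Lantern: Juniper wins 13–2.
Juniper vs Kiln: Kiln, 9–6.
Maru vs Lantern: Maru, 11–4.
Maru vs Kiln: Kiln wins 11–4.
Lantern vs Kiln: Kiln, 13–2.
Each restaurant drops at least one matchup (Ember loses to Juniper; Juniper loses to Kiln; Maru loses to Juniper; Lantern loses to Juniper; Kiln loses to Ember); the cycle Ember beats Kiln beats Juniper beats Ember rules out a Condorcet winner.

none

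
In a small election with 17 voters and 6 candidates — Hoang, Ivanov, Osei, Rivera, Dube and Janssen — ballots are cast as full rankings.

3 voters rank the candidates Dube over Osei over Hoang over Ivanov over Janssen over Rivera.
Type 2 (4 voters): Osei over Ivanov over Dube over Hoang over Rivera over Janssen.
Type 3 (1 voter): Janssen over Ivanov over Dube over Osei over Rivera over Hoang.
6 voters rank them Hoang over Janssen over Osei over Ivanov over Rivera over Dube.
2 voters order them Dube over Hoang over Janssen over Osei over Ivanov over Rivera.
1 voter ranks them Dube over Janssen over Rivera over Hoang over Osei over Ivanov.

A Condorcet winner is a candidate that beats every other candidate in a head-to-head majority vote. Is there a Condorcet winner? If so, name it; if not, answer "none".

none

Check each pair by majority over 17 ballots:
Hoang–Ivanov: Hoang 12–5.
Hoang vs Osei: Hoang wins 9–8.
Hoang vs Rivera: Hoang, 15–2.
Hoang vs Dube: Dube, 11–6.
Hoang–Janssen: Hoang 15–2.
Ivanov–Osei: Osei 16–1.
Ivanov vs Rivera: Ivanov, 16–1.
Ivanov–Dube: Ivanov 11–6.
Ivanov vs Janssen: Janssen, 10–7.
Osei vs Rivera: Osei wins 16–1.
Osei vs Dube: Osei wins 10–7.
Osei vs Janssen: Janssen, 10–7.
Rivera vs Dube: Dube, 11–6.
Rivera vs Janssen: Janssen wins 13–4.
Dube vs Janssen: Dube wins 10–7.
Every candidate loses at least once (Hoang loses to Dube; Ivanov loses to Hoang; Osei loses to Hoang; Rivera loses to Hoang; Dube loses to Ivanov; Janssen loses to Hoang). The majority relation contains the cycle Hoang beats Ivanov beats Dube beats Hoang, so there is no Condorcet winner.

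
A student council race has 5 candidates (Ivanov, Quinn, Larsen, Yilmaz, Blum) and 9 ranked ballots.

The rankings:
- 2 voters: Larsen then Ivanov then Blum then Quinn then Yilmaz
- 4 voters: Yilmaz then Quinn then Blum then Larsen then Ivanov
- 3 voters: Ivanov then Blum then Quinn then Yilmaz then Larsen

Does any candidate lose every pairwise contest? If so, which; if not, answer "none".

Head-to-head results (9 voters):
Ivanov vs Quinn: 2+3 = 5 for Ivanov, 4 for Quinn — Ivanov by 5–4.
Ivanov vs Larsen: Ivanov is ranked higher on 3 ballots, Larsen on 6. Larsen wins 6–3.
Ivanov vs Yilmaz: Ivanov is ranked higher on 2+3 = 5 ballots, Yilmaz on 4. Ivanov wins 5–4.
Ivanov–Blum: Ivanov 5–4.
Quinn vs Larsen: Quinn wins 7–2.
Quinn–Yilmaz: Quinn 5–4.
Quinn vs Blum: Quinn is ranked higher on 4 ballots, Blum on 5. Blum wins 5–4.
Larsen vs Yilmaz: Yilmaz, 7–2.
Larsen vs Blum: Blum, 7–2.
Yilmaz vs Blum: Blum wins 5–4.
Every candidate wins at least one matchup (Ivanov beats Quinn; Quinn beats Larsen; Larsen beats Ivanov; Yilmaz beats Larsen; Blum beats Quinn), so there is no Condorcet loser.

none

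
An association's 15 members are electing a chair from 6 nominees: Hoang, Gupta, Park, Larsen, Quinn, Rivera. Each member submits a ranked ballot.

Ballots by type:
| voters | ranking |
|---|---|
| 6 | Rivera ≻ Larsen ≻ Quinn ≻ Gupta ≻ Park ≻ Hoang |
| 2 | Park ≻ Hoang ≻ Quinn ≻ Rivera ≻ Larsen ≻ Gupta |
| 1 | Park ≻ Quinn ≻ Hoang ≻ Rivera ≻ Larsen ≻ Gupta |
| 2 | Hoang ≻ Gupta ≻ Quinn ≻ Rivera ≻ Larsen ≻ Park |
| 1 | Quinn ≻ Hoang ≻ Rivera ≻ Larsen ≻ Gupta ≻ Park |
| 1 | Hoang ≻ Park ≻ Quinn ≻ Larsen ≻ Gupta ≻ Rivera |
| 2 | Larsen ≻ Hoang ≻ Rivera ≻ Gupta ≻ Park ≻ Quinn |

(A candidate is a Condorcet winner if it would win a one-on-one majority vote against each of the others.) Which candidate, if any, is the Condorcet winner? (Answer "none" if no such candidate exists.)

Pairwise majorities:
Hoang vs Gupta: Hoang preferred on 2+1+2+1+1+2 = 9 ballots; Hoang wins 9–6.
Hoang vs Park: 6 to 9, Park.
Hoang vs Larsen: 7 to 8, Larsen.
Hoang vs Quinn: Hoang is ranked higher on 2+2+1+2 = 7 ballots, Quinn on 8. Quinn wins 8–7.
Hoang vs Rivera: 9 to 6, Hoang.
Gupta vs Park: Gupta is ranked higher on 6+2+1+2 = 11 ballots, Park on 4. Gupta wins 11–4.
Gupta vs Larsen: Gupta preferred on 2 ballots; Larsen wins 13–2.
Gupta vs Quinn: 2+2 = 4 for Gupta, 11 for Quinn — Quinn by 11–4.
Gupta vs Rivera: 2+1 = 3 for Gupta, 12 for Rivera — Rivera by 12–3.
Park vs Larsen: Park is ranked higher on 2+1+1 = 4 ballots, Larsen on 11. Larsen wins 11–4.
Park vs Quinn: Park is ranked higher on 2+1+1+2 = 6 ballots, Quinn on 9. Quinn wins 9–6.
Park vs Rivera: 2+1+1 = 4 for Park, 11 for Rivera — Rivera by 11–4.
Larsen vs Quinn: 6+2 = 8 for Larsen, 7 for Quinn — Larsen by 8–7.
Larsen vs Rivera: 3 to 12, Rivera.
Quinn vs Rivera: Quinn is ranked higher on 2+1+2+1+1 = 7 ballots, Rivera on 8. Rivera wins 8–7.
Every candidate loses at least once (Hoang loses to Park; Gupta loses to Hoang; Park loses to Gupta; Larsen loses to Rivera; Quinn loses to Larsen; Rivera loses to Hoang). The majority relation contains the cycle Hoang → Gupta → Park → Hoang, so there is no Condorcet winner.

none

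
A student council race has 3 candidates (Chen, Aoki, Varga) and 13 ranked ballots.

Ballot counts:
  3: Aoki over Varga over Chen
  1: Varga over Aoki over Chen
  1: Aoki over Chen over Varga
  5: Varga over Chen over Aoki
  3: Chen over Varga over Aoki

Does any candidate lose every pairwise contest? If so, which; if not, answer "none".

Pairwise majorities:
Chen vs Aoki: 5+3 = 8 for Chen, 5 for Aoki — Chen by 8–5.
Chen vs Varga: Varga, 9–4.
Aoki vs Varga: 4 to 9, Varga.
Only Aoki has no wins; Aoki is the Condorcet loser.

Aoki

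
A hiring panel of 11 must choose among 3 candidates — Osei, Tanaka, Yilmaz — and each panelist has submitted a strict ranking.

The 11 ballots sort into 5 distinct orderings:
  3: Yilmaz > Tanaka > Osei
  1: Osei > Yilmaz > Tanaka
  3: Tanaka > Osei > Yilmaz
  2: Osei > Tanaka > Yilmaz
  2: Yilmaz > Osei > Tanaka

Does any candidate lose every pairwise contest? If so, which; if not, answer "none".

Head-to-head results (11 committee members):
Osei vs Tanaka: Tanaka, 6–5.
Osei vs Yilmaz: Osei is ranked higher on 1+3+2 = 6 ballots, Yilmaz on 5. Osei wins 6–5.
Tanaka–Yilmaz: Yilmaz 6–5.
No candidate is winless: Osei beats Yilmaz; Tanaka beats Osei; Yilmaz beats Tanaka. There is no Condorcet loser.

none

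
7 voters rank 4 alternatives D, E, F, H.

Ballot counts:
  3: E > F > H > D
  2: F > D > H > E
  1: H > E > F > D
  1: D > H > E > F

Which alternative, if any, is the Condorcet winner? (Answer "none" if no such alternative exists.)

none

Check each pair by majority over 7 ballots:
D vs E: 3 to 4, E.
D vs F: 1 to 6, F.
D–H: H 4–3.
E vs F: E wins 5–2.
E–H: H 4–3.
F–H: F 5–2.
Every alternative loses at least once (D loses to E; E loses to H; F loses to E; H loses to F). The majority relation contains the cycle E > F > H > E, so there is no Condorcet winner.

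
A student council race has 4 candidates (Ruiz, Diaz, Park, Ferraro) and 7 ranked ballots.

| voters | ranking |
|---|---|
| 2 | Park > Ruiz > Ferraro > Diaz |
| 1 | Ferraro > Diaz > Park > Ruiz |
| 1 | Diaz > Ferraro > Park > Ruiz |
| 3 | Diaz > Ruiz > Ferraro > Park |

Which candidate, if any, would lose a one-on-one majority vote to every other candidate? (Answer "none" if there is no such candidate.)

Pairwise majorities:
Ruiz vs Diaz: Diaz wins 5–2.
Ruiz–Park: Park 4–3.
Ruiz vs Ferraro: 5 to 2, Ruiz.
Diaz vs Park: Diaz is ranked higher on 1+1+3 = 5 ballots, Park on 2. Diaz wins 5–2.
Diaz vs Ferraro: Diaz wins 4–3.
Park–Ferraro: Ferraro 5–2.
Each candidate has at least one pairwise win (Ruiz beats Ferraro; Diaz beats Ruiz; Park beats Ruiz; Ferraro beats Park) — no Condorcet loser.

none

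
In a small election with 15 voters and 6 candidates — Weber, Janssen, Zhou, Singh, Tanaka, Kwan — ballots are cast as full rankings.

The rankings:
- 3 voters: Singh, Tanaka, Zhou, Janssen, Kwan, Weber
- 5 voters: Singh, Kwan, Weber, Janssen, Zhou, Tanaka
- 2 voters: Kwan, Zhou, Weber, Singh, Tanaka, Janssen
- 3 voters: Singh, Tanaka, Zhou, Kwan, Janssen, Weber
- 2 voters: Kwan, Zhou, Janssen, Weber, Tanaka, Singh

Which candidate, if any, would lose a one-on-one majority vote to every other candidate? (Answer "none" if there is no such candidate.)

Pairwise majorities:
Weber vs Janssen: Janssen, 8–7.
Weber–Zhou: Zhou 10–5.
Weber vs Singh: 2+2 = 4 for Weber, 11 for Singh — Singh by 11–4.
Weber–Tanaka: Weber 9–6.
Weber vs Kwan: Weber preferred on 0 ballots; Kwan wins 15–0.
Janssen vs Zhou: 5 for Janssen, 10 for Zhou — Zhou by 10–5.
Janssen vs Singh: 2 for Janssen, 13 for Singh — Singh by 13–2.
Janssen vs Tanaka: Tanaka wins 8–7.
Janssen vs Kwan: Janssen is ranked higher on 3 ballots, Kwan on 12. Kwan wins 12–3.
Zhou vs Singh: Singh wins 11–4.
Zhou vs Tanaka: Zhou, 9–6.
Zhou vs Kwan: Kwan wins 9–6.
Singh vs Tanaka: Singh preferred on 3+5+2+3 = 13 ballots; Singh wins 13–2.
Singh vs Kwan: Singh wins 11–4.
Tanaka vs Kwan: Tanaka is ranked higher on 3+3 = 6 ballots, Kwan on 9. Kwan wins 9–6.
No candidate is winless: Weber beats Tanaka; Janssen beats Weber; Zhou beats Weber; Singh beats Weber; Tanaka beats Janssen; Kwan beats Weber. There is no Condorcet loser.

none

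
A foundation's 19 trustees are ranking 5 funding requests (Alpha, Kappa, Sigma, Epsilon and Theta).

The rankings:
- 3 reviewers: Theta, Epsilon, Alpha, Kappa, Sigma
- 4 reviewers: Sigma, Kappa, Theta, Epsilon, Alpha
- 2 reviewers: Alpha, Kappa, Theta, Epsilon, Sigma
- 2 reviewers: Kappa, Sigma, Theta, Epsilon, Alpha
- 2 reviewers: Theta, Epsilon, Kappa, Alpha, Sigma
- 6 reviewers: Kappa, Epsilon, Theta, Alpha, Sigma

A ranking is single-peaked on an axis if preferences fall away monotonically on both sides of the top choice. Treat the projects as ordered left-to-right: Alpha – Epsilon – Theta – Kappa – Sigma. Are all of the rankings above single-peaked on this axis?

Axis positions: Alpha=1, Epsilon=2, Theta=3, Kappa=4, Sigma=5.
Ballot type 1 (peak Theta at position 3): ranking walks positions 3-2-1-4-5, expanding outward from the peak — single-peaked.
Ballot type 2 (peak Sigma at position 5): ranking walks positions 5-4-3-2-1, expanding outward from the peak — single-peaked.
Ballot type 3: ranking walks positions 1-4-3-2-5; Kappa is ranked above Epsilon even though Epsilon lies between Kappa and the peak Alpha on the axis — preferences dip and rise again. Not single-peaked.
Ballot type 4 (peak Kappa at position 4): ranking walks positions 4-5-3-2-1, expanding outward from the peak — single-peaked.
Ballot type 5 (peak Theta at position 3): ranking walks positions 3-2-4-1-5, expanding outward from the peak — single-peaked.
Ballot type 6: ranking walks positions 4-2-3-1-5; Epsilon is ranked above Theta even though Theta lies between Epsilon and the peak Kappa on the axis — preferences dip and rise again. Not single-peaked.
Ballot type 3 violates single-peakedness, so the profile is not single-peaked on this axis.

no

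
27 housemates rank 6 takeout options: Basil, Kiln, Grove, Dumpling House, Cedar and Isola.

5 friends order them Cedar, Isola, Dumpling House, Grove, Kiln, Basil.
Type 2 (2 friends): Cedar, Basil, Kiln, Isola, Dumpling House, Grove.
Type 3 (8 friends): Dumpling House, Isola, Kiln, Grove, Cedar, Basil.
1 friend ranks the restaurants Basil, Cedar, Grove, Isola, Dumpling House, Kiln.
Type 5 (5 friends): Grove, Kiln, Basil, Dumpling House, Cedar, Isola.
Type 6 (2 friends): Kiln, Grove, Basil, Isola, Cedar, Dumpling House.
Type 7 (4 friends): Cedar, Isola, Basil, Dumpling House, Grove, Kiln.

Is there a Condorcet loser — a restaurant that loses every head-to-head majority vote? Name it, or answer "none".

Pairwise majorities:
Basil vs Kiln: Basil preferred on 2+1+4 = 7 ballots; Kiln wins 20–7.
Basil vs Grove: 7 to 20, Grove.
Basil vs Dumpling House: Basil preferred on 2+1+5+2+4 = 14 ballots; Basil wins 14–13.
Basil vs Cedar: Cedar wins 19–8.
Basil vs Isola: Basil is ranked higher on 2+1+5+2 = 10 ballots, Isola on 17. Isola wins 17–10.
Kiln vs Grove: 12 to 15, Grove.
Kiln vs Dumpling House: Kiln is ranked higher on 2+5+2 = 9 ballots, Dumpling House on 18. Dumpling House wins 18–9.
Kiln vs Cedar: Kiln, 15–12.
Kiln vs Isola: Isola, 18–9.
Grove vs Dumpling House: Dumpling House, 19–8.
Grove vs Cedar: Grove, 15–12.
Grove vs Isola: Isola wins 19–8.
Dumpling House vs Cedar: Cedar wins 14–13.
Dumpling House vs Isola: 8+5 = 13 for Dumpling House, 14 for Isola — Isola by 14–13.
Cedar–Isola: Cedar 17–10.
Each restaurant has at least one pairwise win (Basil beats Dumpling House; Kiln beats Basil; Grove beats Basil; Dumpling House beats Kiln; Cedar beats Basil; Isola beats Basil) — no Condorcet loser.

none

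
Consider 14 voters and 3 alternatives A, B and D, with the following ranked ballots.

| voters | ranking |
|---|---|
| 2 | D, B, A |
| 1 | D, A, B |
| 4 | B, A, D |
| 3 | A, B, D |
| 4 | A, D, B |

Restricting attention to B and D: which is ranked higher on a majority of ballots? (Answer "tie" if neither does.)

tie

Ballots ranking B above D: 4 + 3 = 7.
Ballots ranking D above B: 14 − 7 = 7.
7–7: the pair ties.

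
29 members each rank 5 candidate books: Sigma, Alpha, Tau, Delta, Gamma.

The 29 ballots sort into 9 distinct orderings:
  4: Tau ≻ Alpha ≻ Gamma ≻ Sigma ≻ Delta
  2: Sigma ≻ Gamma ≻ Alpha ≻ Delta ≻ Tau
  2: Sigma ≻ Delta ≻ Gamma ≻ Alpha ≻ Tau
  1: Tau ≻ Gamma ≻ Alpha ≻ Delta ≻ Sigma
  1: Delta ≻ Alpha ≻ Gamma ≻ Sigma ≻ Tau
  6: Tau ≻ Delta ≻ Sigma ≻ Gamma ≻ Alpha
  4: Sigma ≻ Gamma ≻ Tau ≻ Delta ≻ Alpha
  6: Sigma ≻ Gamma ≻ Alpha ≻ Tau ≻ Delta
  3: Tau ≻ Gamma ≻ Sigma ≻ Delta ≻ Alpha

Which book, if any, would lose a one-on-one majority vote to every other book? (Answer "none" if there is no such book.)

Alpha

Pairwise majorities:
Sigma vs Alpha: 23 to 6, Sigma.
Sigma vs Tau: Sigma preferred on 2+2+1+4+6 = 15 ballots; Sigma wins 15–14.
Sigma–Delta: Sigma 21–8.
Sigma vs Gamma: Sigma, 20–9.
Alpha vs Tau: 2+2+1+6 = 11 for Alpha, 18 for Tau — Tau by 18–11.
Alpha vs Delta: Delta, 16–13.
Alpha–Gamma: Gamma 24–5.
Tau vs Delta: 24 to 5, Tau.
Tau vs Gamma: Gamma, 15–14.
Delta vs Gamma: Delta preferred on 2+1+6 = 9 ballots; Gamma wins 20–9.
Alpha is beaten in every head-to-head and is the Condorcet loser.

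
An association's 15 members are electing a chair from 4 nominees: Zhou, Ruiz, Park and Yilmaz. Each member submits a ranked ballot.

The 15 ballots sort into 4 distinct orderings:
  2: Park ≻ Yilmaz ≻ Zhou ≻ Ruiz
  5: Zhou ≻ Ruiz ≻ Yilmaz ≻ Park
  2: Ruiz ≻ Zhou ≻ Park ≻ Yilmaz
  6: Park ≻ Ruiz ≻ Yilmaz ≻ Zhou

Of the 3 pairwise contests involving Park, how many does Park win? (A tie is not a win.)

Park against each rival (15 voters):
Park vs Zhou: Park wins 8–7.
Park–Ruiz: Park 8–7.
Park vs Yilmaz: 2+2+6 = 10 for Park, 5 for Yilmaz — Park by 10–5.
Park beats Zhou, Ruiz, Yilmaz — 3 pairwise wins.

3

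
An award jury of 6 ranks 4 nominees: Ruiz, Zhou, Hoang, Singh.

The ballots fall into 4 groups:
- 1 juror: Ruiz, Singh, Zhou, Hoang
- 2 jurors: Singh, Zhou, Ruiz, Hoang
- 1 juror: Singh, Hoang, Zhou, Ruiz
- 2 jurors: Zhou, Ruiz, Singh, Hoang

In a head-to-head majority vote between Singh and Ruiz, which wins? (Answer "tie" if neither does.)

tie

Ballots ranking Singh above Ruiz: 2 + 1 = 3.
Ballots ranking Ruiz above Singh: 6 − 3 = 3.
3–3: the pair ties.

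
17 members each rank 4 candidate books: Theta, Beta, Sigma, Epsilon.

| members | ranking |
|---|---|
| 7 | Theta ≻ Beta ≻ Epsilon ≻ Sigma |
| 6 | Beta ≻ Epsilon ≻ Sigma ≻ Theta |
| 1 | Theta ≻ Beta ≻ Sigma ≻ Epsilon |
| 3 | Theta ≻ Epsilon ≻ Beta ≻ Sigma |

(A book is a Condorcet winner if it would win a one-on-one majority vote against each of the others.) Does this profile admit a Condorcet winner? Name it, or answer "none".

Theta

Check each pair by majority over 17 ballots:
Theta vs Beta: Theta is ranked higher on 7+1+3 = 11 ballots, Beta on 6. Theta wins 11–6.
Theta vs Sigma: Theta preferred on 7+1+3 = 11 ballots; Theta wins 11–6.
Theta vs Epsilon: 11 to 6, Theta.
Beta vs Sigma: 17 to 0, Beta.
Beta vs Epsilon: 14 to 3, Beta.
Sigma vs Epsilon: Epsilon wins 16–1.
Theta beats each of Beta, Sigma, Epsilon — Theta is the Condorcet winner.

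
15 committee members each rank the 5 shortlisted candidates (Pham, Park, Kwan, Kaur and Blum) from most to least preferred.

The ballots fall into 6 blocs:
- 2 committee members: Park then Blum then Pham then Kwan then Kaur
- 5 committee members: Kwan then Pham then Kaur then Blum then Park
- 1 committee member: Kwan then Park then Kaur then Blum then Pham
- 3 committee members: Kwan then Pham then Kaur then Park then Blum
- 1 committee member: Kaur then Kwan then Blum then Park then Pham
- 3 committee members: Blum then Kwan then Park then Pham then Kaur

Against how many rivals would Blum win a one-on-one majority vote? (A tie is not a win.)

Blum against each rival (15 committee members):
Blum vs Pham: Pham, 8–7.
Blum vs Park: Blum preferred on 5+1+3 = 9 ballots; Blum wins 9–6.
Blum–Kwan: Kwan 10–5.
Blum vs Kaur: Kaur, 10–5.
Blum beats Park; loses to Pham, Kwan, Kaur — 1 pairwise win.

1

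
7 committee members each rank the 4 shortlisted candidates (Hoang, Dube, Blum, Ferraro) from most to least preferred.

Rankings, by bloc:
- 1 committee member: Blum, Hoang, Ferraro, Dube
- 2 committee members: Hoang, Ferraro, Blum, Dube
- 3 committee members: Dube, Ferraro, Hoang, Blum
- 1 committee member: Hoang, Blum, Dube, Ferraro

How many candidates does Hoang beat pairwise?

3

Hoang against each rival (7 committee members):
Hoang vs Dube: Hoang preferred on 1+2+1 = 4 ballots; Hoang wins 4–3.
Hoang vs Blum: Hoang is ranked higher on 2+3+1 = 6 ballots, Blum on 1. Hoang wins 6–1.
Hoang vs Ferraro: 4 to 3, Hoang.
Hoang beats Dube, Blum, Ferraro — 3 pairwise wins.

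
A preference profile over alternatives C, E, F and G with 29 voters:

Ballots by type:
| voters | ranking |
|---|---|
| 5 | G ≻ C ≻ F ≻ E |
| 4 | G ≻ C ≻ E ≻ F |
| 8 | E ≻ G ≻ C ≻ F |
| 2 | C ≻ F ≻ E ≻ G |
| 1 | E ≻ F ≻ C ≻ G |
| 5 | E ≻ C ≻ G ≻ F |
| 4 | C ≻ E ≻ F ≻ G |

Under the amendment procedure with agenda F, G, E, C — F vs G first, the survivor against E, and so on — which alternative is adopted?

C

Round 1: F vs G — 7–22, G advances.
Round 2: G vs E — 9–20, E advances.
Round 3: E vs C — 14–15, C advances.
C survives the agenda.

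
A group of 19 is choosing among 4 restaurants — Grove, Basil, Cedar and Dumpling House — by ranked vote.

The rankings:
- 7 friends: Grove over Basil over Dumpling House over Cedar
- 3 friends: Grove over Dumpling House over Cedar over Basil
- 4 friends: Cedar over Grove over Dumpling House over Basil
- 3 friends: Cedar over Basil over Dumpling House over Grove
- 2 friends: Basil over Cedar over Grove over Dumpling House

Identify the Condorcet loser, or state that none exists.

Head-to-head results (19 friends):
Grove vs Basil: Grove, 14–5.
Grove vs Cedar: 7+3 = 10 for Grove, 9 for Cedar — Grove by 10–9.
Grove vs Dumpling House: Grove wins 16–3.
Basil–Cedar: Cedar 10–9.
Basil vs Dumpling House: Basil preferred on 7+3+2 = 12 ballots; Basil wins 12–7.
Cedar vs Dumpling House: Dumpling House wins 10–9.
No restaurant is winless: Grove beats Basil; Basil beats Dumpling House; Cedar beats Basil; Dumpling House beats Cedar. There is no Condorcet loser.

none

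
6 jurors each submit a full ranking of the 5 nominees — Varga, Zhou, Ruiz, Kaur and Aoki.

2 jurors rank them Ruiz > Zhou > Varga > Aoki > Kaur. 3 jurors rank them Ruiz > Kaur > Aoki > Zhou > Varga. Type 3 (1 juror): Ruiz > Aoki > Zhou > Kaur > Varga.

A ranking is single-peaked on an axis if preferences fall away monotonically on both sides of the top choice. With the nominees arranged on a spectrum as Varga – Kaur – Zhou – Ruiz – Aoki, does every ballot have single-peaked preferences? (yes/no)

no

Axis positions: Varga=1, Kaur=2, Zhou=3, Ruiz=4, Aoki=5.
Type 1: ranking walks positions 4-3-1-5-2; Varga is ranked above Kaur even though Kaur lies between Varga and the peak Ruiz on the axis — preferences dip and rise again. Not single-peaked.
Type 2: ranking walks positions 4-2-5-3-1; Kaur is ranked above Zhou even though Zhou lies between Kaur and the peak Ruiz on the axis — preferences dip and rise again. Not single-peaked.
Type 3 (peak Ruiz at position 4): ranking walks positions 4-5-3-2-1, expanding outward from the peak — single-peaked.
Type 1 violates single-peakedness, so the profile is not single-peaked on this axis.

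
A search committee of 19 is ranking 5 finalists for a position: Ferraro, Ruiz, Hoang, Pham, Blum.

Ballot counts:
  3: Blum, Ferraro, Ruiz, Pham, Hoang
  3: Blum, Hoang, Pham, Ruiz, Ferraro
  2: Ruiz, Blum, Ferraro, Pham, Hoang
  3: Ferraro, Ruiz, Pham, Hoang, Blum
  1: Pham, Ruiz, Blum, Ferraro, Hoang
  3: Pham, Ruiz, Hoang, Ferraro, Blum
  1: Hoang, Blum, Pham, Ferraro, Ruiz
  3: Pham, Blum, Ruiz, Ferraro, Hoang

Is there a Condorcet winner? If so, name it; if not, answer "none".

Head-to-head results (19 committee members):
Ferraro vs Ruiz: Ferraro is ranked higher on 3+3+1 = 7 ballots, Ruiz on 12. Ruiz wins 12–7.
Ferraro vs Hoang: 3+2+3+1+3 = 12 for Ferraro, 7 for Hoang — Ferraro by 12–7.
Ferraro vs Pham: Pham, 11–8.
Ferraro vs Blum: Blum, 13–6.
Ruiz vs Hoang: Ruiz is ranked higher on 3+2+3+1+3+3 = 15 ballots, Hoang on 4. Ruiz wins 15–4.
Ruiz vs Pham: Ruiz is ranked higher on 3+2+3 = 8 ballots, Pham on 11. Pham wins 11–8.
Ruiz vs Blum: Blum, 10–9.
Hoang vs Pham: 3+1 = 4 for Hoang, 15 for Pham — Pham by 15–4.
Hoang vs Blum: Blum wins 12–7.
Pham vs Blum: 3+1+3+3 = 10 for Pham, 9 for Blum — Pham by 10–9.
Only Pham has no losses; Pham is the Condorcet winner.

Pham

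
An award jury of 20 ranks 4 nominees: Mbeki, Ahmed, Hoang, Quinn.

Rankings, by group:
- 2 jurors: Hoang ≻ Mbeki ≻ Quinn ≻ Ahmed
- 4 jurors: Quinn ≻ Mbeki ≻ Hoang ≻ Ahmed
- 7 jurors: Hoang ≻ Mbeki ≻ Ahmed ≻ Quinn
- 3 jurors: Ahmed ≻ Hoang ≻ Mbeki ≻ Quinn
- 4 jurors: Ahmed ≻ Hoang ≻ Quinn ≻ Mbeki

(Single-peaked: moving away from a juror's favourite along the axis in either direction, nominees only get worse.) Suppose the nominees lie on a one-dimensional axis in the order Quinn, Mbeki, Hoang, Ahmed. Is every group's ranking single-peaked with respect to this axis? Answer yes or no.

no

Axis positions: Quinn=1, Mbeki=2, Hoang=3, Ahmed=4.
Group 1 (peak Hoang at position 3): ranking walks positions 3-2-1-4, expanding outward from the peak — single-peaked.
Group 2 (peak Quinn at position 1): ranking walks positions 1-2-3-4, expanding outward from the peak — single-peaked.
Group 3 (peak Hoang at position 3): ranking walks positions 3-2-4-1, expanding outward from the peak — single-peaked.
Group 4 (peak Ahmed at position 4): ranking walks positions 4-3-2-1, expanding outward from the peak — single-peaked.
Group 5: ranking walks positions 4-3-1-2; Quinn is ranked above Mbeki even though Mbeki lies between Quinn and the peak Ahmed on the axis — preferences dip and rise again. Not single-peaked.
Group 5 violates single-peakedness, so the profile is not single-peaked on this axis.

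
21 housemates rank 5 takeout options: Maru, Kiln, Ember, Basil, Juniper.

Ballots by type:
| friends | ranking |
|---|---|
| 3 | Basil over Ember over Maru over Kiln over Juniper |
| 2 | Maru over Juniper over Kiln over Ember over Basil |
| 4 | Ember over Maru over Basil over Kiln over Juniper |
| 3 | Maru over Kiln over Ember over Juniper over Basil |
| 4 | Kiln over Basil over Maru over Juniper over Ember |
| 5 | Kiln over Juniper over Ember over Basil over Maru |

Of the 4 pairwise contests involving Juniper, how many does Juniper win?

1

Juniper against each rival (21 friends):
Juniper–Maru: Maru 16–5.
Juniper–Kiln: Kiln 19–2.
Juniper vs Ember: 11 to 10, Juniper.
Juniper vs Basil: 10 to 11, Basil.
Juniper beats Ember; loses to Maru, Kiln, Basil — 1 pairwise win.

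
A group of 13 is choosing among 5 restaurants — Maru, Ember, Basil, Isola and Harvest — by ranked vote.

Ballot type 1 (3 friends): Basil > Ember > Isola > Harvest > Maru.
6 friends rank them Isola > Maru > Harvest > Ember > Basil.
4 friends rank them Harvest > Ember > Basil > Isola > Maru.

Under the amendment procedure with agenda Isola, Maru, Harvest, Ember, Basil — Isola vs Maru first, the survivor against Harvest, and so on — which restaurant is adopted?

Round 1: Isola vs Maru — 13–0, Isola advances.
Round 2: Isola vs Harvest — 9–4, Isola advances.
Round 3: Isola vs Ember — 6–7, Ember advances.
Round 4: Ember vs Basil — 10–3, Ember advances.
Ember survives the agenda.

Ember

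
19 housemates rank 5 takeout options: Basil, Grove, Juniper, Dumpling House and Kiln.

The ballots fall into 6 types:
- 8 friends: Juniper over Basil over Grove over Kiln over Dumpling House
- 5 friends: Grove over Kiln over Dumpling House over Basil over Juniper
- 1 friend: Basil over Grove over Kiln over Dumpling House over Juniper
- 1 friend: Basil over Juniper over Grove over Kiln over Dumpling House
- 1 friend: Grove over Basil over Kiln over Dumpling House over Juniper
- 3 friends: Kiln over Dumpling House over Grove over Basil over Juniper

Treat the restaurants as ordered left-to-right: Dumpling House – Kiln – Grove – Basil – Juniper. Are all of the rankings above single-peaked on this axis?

Axis positions: Dumpling House=1, Kiln=2, Grove=3, Basil=4, Juniper=5.
Type 1 (peak Juniper at position 5): ranking walks positions 5-4-3-2-1, expanding outward from the peak — single-peaked.
Type 2 (peak Grove at position 3): ranking walks positions 3-2-1-4-5, expanding outward from the peak — single-peaked.
Type 3 (peak Basil at position 4): ranking walks positions 4-3-2-1-5, expanding outward from the peak — single-peaked.
Type 4 (peak Basil at position 4): ranking walks positions 4-5-3-2-1, expanding outward from the peak — single-peaked.
Type 5 (peak Grove at position 3): ranking walks positions 3-4-2-1-5, expanding outward from the peak — single-peaked.
Type 6 (peak Kiln at position 2): ranking walks positions 2-1-3-4-5, expanding outward from the peak — single-peaked.
Every ranking is single-peaked on this axis.

yes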